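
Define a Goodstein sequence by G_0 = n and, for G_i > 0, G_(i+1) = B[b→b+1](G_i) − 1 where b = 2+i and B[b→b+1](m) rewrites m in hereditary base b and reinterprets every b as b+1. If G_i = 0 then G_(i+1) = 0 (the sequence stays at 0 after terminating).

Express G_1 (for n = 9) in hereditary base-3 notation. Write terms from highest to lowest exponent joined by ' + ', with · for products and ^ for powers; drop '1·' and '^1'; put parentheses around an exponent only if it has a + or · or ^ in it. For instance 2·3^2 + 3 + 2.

3^(3 + 1)

9 —HB2→ 2^(2 + 1) + 1 —bump→ 3^(3 + 1) + 1 = 82 —(−1)→ 81
81 —HB3→ 3^(3 + 1) —bump→ 4^(4 + 1) = 1024 —(−1)→ 1023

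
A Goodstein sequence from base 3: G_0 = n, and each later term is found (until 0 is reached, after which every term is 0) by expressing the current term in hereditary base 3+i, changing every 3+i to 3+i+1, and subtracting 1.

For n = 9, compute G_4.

G_0=9  [base 3] 3^2  →[3↦4]→  4^2 = 16  −1 ⇒ G_1=15
G_1=15  [base 4] 3·4 + 3  →[4↦5]→  3·5 + 3 = 18  −1 ⇒ G_2=17
G_2=17  [base 5] 3·5 + 2  →[5↦6]→  3·6 + 2 = 20  −1 ⇒ G_3=19
G_3=19  [base 6] 3·6 + 1  →[6↦7]→  3·7 + 1 = 22  −1 ⇒ G_4=21
G_4=21  [base 7] 3·7  →[7↦8]→  3·8 = 24  −1 ⇒ G_5=23

21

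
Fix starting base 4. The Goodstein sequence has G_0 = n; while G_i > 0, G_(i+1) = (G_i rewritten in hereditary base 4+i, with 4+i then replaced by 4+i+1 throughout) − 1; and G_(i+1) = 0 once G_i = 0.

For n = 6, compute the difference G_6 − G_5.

-1

G_0 = 6. HB_4(6) = 4 + 2. Bump = 7. G_1 = 6.
G_1 = 6. HB_5(6) = 5 + 1. Bump = 7. G_2 = 6.
G_2 = 6. HB_6(6) = 6. Bump = 7. G_3 = 6.
G_3 = 6. HB_7(6) = 6. Bump = 6. G_4 = 5.
G_4 = 5. HB_8(5) = 5. Bump = 5. G_5 = 4.
G_5 = 4. HB_9(4) = 4. Bump = 4. G_6 = 3.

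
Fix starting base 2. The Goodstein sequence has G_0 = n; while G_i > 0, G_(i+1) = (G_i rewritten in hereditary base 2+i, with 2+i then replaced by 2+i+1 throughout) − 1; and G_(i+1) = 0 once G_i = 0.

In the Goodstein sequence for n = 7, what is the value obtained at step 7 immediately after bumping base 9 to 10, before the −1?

[0] 7 ≡ 2^2 + 2 + 1 (base 2). Lift 3: 31. −1: 30.
[1] 30 ≡ 3^3 + 3 (base 3). Lift 4: 260. −1: 259.
[2] 259 ≡ 4^4 + 3 (base 4). Lift 5: 3128. −1: 3127.
[3] 3127 ≡ 5^5 + 2 (base 5). Lift 6: 46658. −1: 46657.
[4] 46657 ≡ 6^6 + 1 (base 6). Lift 7: 823544. −1: 823543.
[5] 823543 ≡ 7^7 (base 7). Lift 8: 16777216. −1: 16777215.
[6] 16777215 ≡ 7·8^7 + 7·8^6 + 7·8^5 + 7·8^4 + 7·8^3 + 7·8^2 + 7·8 + 7 (base 8). Lift 9: 37665880. −1: 37665879.
[7] 37665879 ≡ 7·9^7 + 7·9^6 + 7·9^5 + 7·9^4 + 7·9^3 + 7·9^2 + 7·9 + 6 (base 9). Lift 10: 77777776. −1: 77777775.

77777776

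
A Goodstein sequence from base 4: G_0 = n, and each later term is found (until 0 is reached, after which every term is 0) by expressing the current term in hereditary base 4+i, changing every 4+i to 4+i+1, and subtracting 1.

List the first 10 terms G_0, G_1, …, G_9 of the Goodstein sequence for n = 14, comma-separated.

[0] 14 ≡ 3·4 + 2 (base 4). Lift 5: 17. −1: 16.
[1] 16 ≡ 3·5 + 1 (base 5). Lift 6: 19. −1: 18.
[2] 18 ≡ 3·6 (base 6). Lift 7: 21. −1: 20.
[3] 20 ≡ 2·7 + 6 (base 7). Lift 8: 22. −1: 21.
[4] 21 ≡ 2·8 + 5 (base 8). Lift 9: 23. −1: 22.
[5] 22 ≡ 2·9 + 4 (base 9). Lift 10: 24. −1: 23.
[6] 23 ≡ 2·10 + 3 (base 10). Lift 11: 25. −1: 24.
[7] 24 ≡ 2·11 + 2 (base 11). Lift 12: 26. −1: 25.
[8] 25 ≡ 2·12 + 1 (base 12). Lift 13: 27. −1: 26.

14, 16, 18, 20, 21, 22, 23, 24, 25, 26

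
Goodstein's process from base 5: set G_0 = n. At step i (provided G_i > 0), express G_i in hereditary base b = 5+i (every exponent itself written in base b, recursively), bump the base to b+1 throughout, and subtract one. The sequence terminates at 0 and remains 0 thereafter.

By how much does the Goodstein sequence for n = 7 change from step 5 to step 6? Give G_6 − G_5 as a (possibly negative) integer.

-1

i=0: 7 = 5 + 2 (b=5); 5→6: 6 + 2 = 8; 8−1 = 7
i=1: 7 = 6 + 1 (b=6); 6→7: 7 + 1 = 8; 8−1 = 7
i=2: 7 = 7 (b=7); 7→8: 8 = 8; 8−1 = 7
i=3: 7 = 7 (b=8); 8→9: 7 = 7; 7−1 = 6
i=4: 6 = 6 (b=9); 9→10: 6 = 6; 6−1 = 5
i=5: 5 = 5 (b=10); 10→11: 5 = 5; 5−1 = 4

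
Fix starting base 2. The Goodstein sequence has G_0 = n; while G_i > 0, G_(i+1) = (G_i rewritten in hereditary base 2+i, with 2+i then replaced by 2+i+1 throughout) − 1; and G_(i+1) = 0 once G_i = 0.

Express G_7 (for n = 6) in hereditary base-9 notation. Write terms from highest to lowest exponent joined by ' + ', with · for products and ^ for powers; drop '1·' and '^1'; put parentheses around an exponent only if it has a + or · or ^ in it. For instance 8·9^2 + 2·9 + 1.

5·9^5 + 5·9^4 + 5·9^3 + 5·9^2 + 5·9 + 2

6 —HB2→ 2^2 + 2 —bump→ 3^3 + 3 = 30 —(−1)→ 29
29 —HB3→ 3^3 + 2 —bump→ 4^4 + 2 = 258 —(−1)→ 257
257 —HB4→ 4^4 + 1 —bump→ 5^5 + 1 = 3126 —(−1)→ 3125
3125 —HB5→ 5^5 —bump→ 6^6 = 46656 —(−1)→ 46655
46655 —HB6→ 5·6^5 + 5·6^4 + 5·6^3 + 5·6^2 + 5·6 + 5 —bump→ 5·7^5 + 5·7^4 + 5·7^3 + 5·7^2 + 5·7 + 5 = 98040 —(−1)→ 98039
98039 —HB7→ 5·7^5 + 5·7^4 + 5·7^3 + 5·7^2 + 5·7 + 4 —bump→ 5·8^5 + 5·8^4 + 5·8^3 + 5·8^2 + 5·8 + 4 = 187244 —(−1)→ 187243
187243 —HB8→ 5·8^5 + 5·8^4 + 5·8^3 + 5·8^2 + 5·8 + 3 —bump→ 5·9^5 + 5·9^4 + 5·9^3 + 5·9^2 + 5·9 + 3 = 332148 —(−1)→ 332147
332147 —HB9→ 5·9^5 + 5·9^4 + 5·9^3 + 5·9^2 + 5·9 + 2 —bump→ 5·10^5 + 5·10^4 + 5·10^3 + 5·10^2 + 5·10 + 2 = 555552 —(−1)→ 555551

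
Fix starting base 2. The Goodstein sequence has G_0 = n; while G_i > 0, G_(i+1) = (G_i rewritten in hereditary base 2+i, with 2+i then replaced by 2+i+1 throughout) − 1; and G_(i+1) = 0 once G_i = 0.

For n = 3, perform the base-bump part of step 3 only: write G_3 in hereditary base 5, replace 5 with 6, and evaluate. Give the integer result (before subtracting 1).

2

i=0: 3 = 2 + 1 (b=2); 2→3: 3 + 1 = 4; 4−1 = 3
i=1: 3 = 3 (b=3); 3→4: 4 = 4; 4−1 = 3
i=2: 3 = 3 (b=4); 4→5: 3 = 3; 3−1 = 2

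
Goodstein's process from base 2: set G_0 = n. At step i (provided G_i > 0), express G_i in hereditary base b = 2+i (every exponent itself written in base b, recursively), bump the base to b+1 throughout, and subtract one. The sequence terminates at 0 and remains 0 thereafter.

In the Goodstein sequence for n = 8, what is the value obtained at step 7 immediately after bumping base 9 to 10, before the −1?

20000000212

G_0=8  [base 2] 2^(2 + 1)  →[2↦3]→  3^(3 + 1) = 81  −1 ⇒ G_1=80
G_1=80  [base 3] 2·3^3 + 2·3^2 + 2·3 + 2  →[3↦4]→  2·4^4 + 2·4^2 + 2·4 + 2 = 554  −1 ⇒ G_2=553
G_2=553  [base 4] 2·4^4 + 2·4^2 + 2·4 + 1  →[4↦5]→  2·5^5 + 2·5^2 + 2·5 + 1 = 6311  −1 ⇒ G_3=6310
G_3=6310  [base 5] 2·5^5 + 2·5^2 + 2·5  →[5↦6]→  2·6^6 + 2·6^2 + 2·6 = 93396  −1 ⇒ G_4=93395
G_4=93395  [base 6] 2·6^6 + 2·6^2 + 6 + 5  →[6↦7]→  2·7^7 + 2·7^2 + 7 + 5 = 1647196  −1 ⇒ G_5=1647195
G_5=1647195  [base 7] 2·7^7 + 2·7^2 + 7 + 4  →[7↦8]→  2·8^8 + 2·8^2 + 8 + 4 = 33554572  −1 ⇒ G_6=33554571
G_6=33554571  [base 8] 2·8^8 + 2·8^2 + 8 + 3  →[8↦9]→  2·9^9 + 2·9^2 + 9 + 3 = 774841152  −1 ⇒ G_7=774841151
G_7=774841151  [base 9] 2·9^9 + 2·9^2 + 9 + 2  →[9↦10]→  2·10^10 + 2·10^2 + 10 + 2 = 20000000212  −1 ⇒ G_8=20000000211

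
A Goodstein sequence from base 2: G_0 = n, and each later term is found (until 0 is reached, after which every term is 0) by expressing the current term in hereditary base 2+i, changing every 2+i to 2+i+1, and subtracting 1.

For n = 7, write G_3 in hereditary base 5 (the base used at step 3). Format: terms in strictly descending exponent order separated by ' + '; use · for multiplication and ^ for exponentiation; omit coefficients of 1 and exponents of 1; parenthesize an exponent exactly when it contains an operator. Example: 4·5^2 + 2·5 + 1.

5^5 + 2

7 —HB2→ 2^2 + 2 + 1 —bump→ 3^3 + 3 + 1 = 31 —(−1)→ 30
30 —HB3→ 3^3 + 3 —bump→ 4^4 + 4 = 260 —(−1)→ 259
259 —HB4→ 4^4 + 3 —bump→ 5^5 + 3 = 3128 —(−1)→ 3127
3127 —HB5→ 5^5 + 2 —bump→ 6^6 + 2 = 46658 —(−1)→ 46657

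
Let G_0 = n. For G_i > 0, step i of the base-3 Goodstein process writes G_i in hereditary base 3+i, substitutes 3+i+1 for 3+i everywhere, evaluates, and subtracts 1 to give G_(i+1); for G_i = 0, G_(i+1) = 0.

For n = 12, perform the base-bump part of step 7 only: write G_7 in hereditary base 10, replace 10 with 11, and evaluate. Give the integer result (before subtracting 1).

82

[0] 12 ≡ 3^2 + 3 (base 3). Lift 4: 20. −1: 19.
[1] 19 ≡ 4^2 + 3 (base 4). Lift 5: 28. −1: 27.
[2] 27 ≡ 5^2 + 2 (base 5). Lift 6: 38. −1: 37.
[3] 37 ≡ 6^2 + 1 (base 6). Lift 7: 50. −1: 49.
[4] 49 ≡ 7^2 (base 7). Lift 8: 64. −1: 63.
[5] 63 ≡ 7·8 + 7 (base 8). Lift 9: 70. −1: 69.
[6] 69 ≡ 7·9 + 6 (base 9). Lift 10: 76. −1: 75.
[7] 75 ≡ 7·10 + 5 (base 10). Lift 11: 82. −1: 81.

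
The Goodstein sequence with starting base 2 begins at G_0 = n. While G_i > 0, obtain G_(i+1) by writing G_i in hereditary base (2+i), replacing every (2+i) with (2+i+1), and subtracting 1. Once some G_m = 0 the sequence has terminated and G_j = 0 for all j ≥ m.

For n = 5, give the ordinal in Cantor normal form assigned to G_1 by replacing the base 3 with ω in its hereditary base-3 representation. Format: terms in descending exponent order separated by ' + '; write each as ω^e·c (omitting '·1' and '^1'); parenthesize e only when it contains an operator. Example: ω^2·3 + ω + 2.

ω^ω

(0) 5|_2 = 2^2 + 1 ↦ 3^3 + 1|_3 = 28 ⇒ 27
(1) 27|_3 = 3^3 ↦ 4^4|_4 = 256 ⇒ 255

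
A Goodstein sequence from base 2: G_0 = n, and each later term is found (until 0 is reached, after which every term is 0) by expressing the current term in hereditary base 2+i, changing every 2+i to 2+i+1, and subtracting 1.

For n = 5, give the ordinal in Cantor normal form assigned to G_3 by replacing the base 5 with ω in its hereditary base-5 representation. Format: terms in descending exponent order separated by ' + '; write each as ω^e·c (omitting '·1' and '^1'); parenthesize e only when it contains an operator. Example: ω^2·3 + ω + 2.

ω^3·3 + ω^2·3 + ω·3 + 2

i=0: 5 = 2^2 + 1 (b=2); 2→3: 3^3 + 1 = 28; 28−1 = 27
i=1: 27 = 3^3 (b=3); 3→4: 4^4 = 256; 256−1 = 255
i=2: 255 = 3·4^3 + 3·4^2 + 3·4 + 3 (b=4); 4→5: 3·5^3 + 3·5^2 + 3·5 + 3 = 468; 468−1 = 467
i=3: 467 = 3·5^3 + 3·5^2 + 3·5 + 2 (b=5); 5→6: 3·6^3 + 3·6^2 + 3·6 + 2 = 776; 776−1 = 775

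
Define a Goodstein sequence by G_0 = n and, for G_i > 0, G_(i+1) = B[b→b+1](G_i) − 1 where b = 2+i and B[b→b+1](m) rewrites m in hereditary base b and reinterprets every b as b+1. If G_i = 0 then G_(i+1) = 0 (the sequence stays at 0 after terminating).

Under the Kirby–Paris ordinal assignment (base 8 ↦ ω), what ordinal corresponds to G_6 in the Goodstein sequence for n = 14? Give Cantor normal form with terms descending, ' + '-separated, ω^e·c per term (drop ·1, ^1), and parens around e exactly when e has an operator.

ω^(ω + 1) + ω^5·5 + ω^4·5 + ω^3·5 + ω^2·5 + ω·5 + 3

base 2: 14 = 2^(2 + 1) + 2^2 + 2; at 3: 3^(3 + 1) + 3^3 + 3 = 111; next = 110
base 3: 110 = 3^(3 + 1) + 3^3 + 2; at 4: 4^(4 + 1) + 4^4 + 2 = 1282; next = 1281
base 4: 1281 = 4^(4 + 1) + 4^4 + 1; at 5: 5^(5 + 1) + 5^5 + 1 = 18751; next = 18750
base 5: 18750 = 5^(5 + 1) + 5^5; at 6: 6^(6 + 1) + 6^6 = 326592; next = 326591
base 6: 326591 = 6^(6 + 1) + 5·6^5 + 5·6^4 + 5·6^3 + 5·6^2 + 5·6 + 5; at 7: 7^(7 + 1) + 5·7^5 + 5·7^4 + 5·7^3 + 5·7^2 + 5·7 + 5 = 5862841; next = 5862840
base 7: 5862840 = 7^(7 + 1) + 5·7^5 + 5·7^4 + 5·7^3 + 5·7^2 + 5·7 + 4; at 8: 8^(8 + 1) + 5·8^5 + 5·8^4 + 5·8^3 + 5·8^2 + 5·8 + 4 = 134404972; next = 134404971
base 8: 134404971 = 8^(8 + 1) + 5·8^5 + 5·8^4 + 5·8^3 + 5·8^2 + 5·8 + 3; at 9: 9^(9 + 1) + 5·9^5 + 5·9^4 + 5·9^3 + 5·9^2 + 5·9 + 3 = 3487116549; next = 3487116548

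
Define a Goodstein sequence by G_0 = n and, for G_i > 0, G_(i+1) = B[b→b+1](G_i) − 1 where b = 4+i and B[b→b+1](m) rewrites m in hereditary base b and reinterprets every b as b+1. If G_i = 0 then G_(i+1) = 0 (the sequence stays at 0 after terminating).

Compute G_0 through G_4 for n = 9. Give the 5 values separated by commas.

9 —HB4→ 2·4 + 1 —bump→ 2·5 + 1 = 11 —(−1)→ 10
10 —HB5→ 2·5 —bump→ 2·6 = 12 —(−1)→ 11
11 —HB6→ 6 + 5 —bump→ 7 + 5 = 12 —(−1)→ 11
11 —HB7→ 7 + 4 —bump→ 8 + 4 = 12 —(−1)→ 11

9, 10, 11, 11, 11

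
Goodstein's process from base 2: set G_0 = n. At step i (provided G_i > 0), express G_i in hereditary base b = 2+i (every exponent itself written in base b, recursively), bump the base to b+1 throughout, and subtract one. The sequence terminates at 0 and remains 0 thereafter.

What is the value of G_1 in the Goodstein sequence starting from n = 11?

base 2: 11 = 2^(2 + 1) + 2 + 1; at 3: 3^(3 + 1) + 3 + 1 = 85; next = 84
base 3: 84 = 3^(3 + 1) + 3; at 4: 4^(4 + 1) + 4 = 1028; next = 1027

84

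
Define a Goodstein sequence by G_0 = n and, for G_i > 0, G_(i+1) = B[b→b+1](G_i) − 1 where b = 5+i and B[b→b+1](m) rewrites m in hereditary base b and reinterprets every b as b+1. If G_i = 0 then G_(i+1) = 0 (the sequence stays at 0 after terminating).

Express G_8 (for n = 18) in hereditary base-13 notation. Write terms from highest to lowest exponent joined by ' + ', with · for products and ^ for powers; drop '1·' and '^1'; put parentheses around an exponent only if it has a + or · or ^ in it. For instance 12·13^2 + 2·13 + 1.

2·13 + 4

[0] 18 ≡ 3·5 + 3 (base 5). Lift 6: 21. −1: 20.
[1] 20 ≡ 3·6 + 2 (base 6). Lift 7: 23. −1: 22.
[2] 22 ≡ 3·7 + 1 (base 7). Lift 8: 25. −1: 24.
[3] 24 ≡ 3·8 (base 8). Lift 9: 27. −1: 26.
[4] 26 ≡ 2·9 + 8 (base 9). Lift 10: 28. −1: 27.
[5] 27 ≡ 2·10 + 7 (base 10). Lift 11: 29. −1: 28.
[6] 28 ≡ 2·11 + 6 (base 11). Lift 12: 30. −1: 29.
[7] 29 ≡ 2·12 + 5 (base 12). Lift 13: 31. −1: 30.
[8] 30 ≡ 2·13 + 4 (base 13). Lift 14: 32. −1: 31.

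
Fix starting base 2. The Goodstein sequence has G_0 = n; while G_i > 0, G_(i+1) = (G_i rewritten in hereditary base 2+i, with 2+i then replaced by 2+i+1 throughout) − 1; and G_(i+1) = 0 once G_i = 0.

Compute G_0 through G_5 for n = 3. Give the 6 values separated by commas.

3, 3, 3, 2, 1, 0

G_0=3  [base 2] 2 + 1  →[2↦3]→  3 + 1 = 4  −1 ⇒ G_1=3
G_1=3  [base 3] 3  →[3↦4]→  4 = 4  −1 ⇒ G_2=3
G_2=3  [base 4] 3  →[4↦5]→  3 = 3  −1 ⇒ G_3=2
G_3=2  [base 5] 2  →[5↦6]→  2 = 2  −1 ⇒ G_4=1
G_4=1  [base 6] 1  →[6↦7]→  1 = 1  −1 ⇒ G_5=0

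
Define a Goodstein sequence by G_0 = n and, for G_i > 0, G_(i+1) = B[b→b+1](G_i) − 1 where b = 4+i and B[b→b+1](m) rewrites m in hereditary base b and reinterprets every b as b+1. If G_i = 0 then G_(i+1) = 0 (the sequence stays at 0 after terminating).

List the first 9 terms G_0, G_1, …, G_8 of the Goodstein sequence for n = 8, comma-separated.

base 4: 8 = 2·4; at 5: 2·5 = 10; next = 9
base 5: 9 = 5 + 4; at 6: 6 + 4 = 10; next = 9
base 6: 9 = 6 + 3; at 7: 7 + 3 = 10; next = 9
base 7: 9 = 7 + 2; at 8: 8 + 2 = 10; next = 9
base 8: 9 = 8 + 1; at 9: 9 + 1 = 10; next = 9
base 9: 9 = 9; at 10: 10 = 10; next = 9
base 10: 9 = 9; at 11: 9 = 9; next = 8
base 11: 8 = 8; at 12: 8 = 8; next = 7

8, 9, 9, 9, 9, 9, 9, 8, 7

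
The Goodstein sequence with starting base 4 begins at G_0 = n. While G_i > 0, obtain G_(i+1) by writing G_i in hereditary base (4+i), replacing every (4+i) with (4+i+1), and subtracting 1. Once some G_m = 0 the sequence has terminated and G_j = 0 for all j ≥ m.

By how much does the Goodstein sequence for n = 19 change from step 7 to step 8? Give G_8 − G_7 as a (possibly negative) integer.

i=0: 19 = 4^2 + 3 (b=4); 4→5: 5^2 + 3 = 28; 28−1 = 27
i=1: 27 = 5^2 + 2 (b=5); 5→6: 6^2 + 2 = 38; 38−1 = 37
i=2: 37 = 6^2 + 1 (b=6); 6→7: 7^2 + 1 = 50; 50−1 = 49
i=3: 49 = 7^2 (b=7); 7→8: 8^2 = 64; 64−1 = 63
i=4: 63 = 7·8 + 7 (b=8); 8→9: 7·9 + 7 = 70; 70−1 = 69
i=5: 69 = 7·9 + 6 (b=9); 9→10: 7·10 + 6 = 76; 76−1 = 75
i=6: 75 = 7·10 + 5 (b=10); 10→11: 7·11 + 5 = 82; 82−1 = 81
i=7: 81 = 7·11 + 4 (b=11); 11→12: 7·12 + 4 = 88; 88−1 = 87

6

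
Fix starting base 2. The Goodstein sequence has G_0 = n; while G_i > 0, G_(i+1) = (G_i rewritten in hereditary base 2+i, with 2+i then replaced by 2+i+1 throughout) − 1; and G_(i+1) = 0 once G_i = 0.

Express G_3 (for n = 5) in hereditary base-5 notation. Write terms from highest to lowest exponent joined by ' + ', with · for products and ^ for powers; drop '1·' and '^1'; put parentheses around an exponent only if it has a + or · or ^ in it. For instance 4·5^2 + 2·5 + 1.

(0) 5|_2 = 2^2 + 1 ↦ 3^3 + 1|_3 = 28 ⇒ 27
(1) 27|_3 = 3^3 ↦ 4^4|_4 = 256 ⇒ 255
(2) 255|_4 = 3·4^3 + 3·4^2 + 3·4 + 3 ↦ 3·5^3 + 3·5^2 + 3·5 + 3|_5 = 468 ⇒ 467
(3) 467|_5 = 3·5^3 + 3·5^2 + 3·5 + 2 ↦ 3·6^3 + 3·6^2 + 3·6 + 2|_6 = 776 ⇒ 775

3·5^3 + 3·5^2 + 3·5 + 2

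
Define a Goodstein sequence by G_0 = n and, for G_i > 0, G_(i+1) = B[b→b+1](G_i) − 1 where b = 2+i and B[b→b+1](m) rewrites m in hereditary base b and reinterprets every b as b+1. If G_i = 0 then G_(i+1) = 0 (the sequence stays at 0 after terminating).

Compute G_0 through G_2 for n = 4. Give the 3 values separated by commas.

(0) 4|_2 = 2^2 ↦ 3^3|_3 = 27 ⇒ 26
(1) 26|_3 = 2·3^2 + 2·3 + 2 ↦ 2·4^2 + 2·4 + 2|_4 = 42 ⇒ 41

4, 26, 41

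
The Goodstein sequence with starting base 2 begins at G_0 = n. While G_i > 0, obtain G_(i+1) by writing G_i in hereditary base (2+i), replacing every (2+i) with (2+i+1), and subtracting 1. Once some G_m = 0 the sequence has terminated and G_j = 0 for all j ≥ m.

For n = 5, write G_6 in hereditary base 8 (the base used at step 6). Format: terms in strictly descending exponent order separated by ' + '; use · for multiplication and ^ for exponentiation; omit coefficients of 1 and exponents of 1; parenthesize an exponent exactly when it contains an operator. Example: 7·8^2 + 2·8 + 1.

3·8^3 + 3·8^2 + 2·8 + 7

G_0 = 5. HB_2(5) = 2^2 + 1. Bump = 28. G_1 = 27.
G_1 = 27. HB_3(27) = 3^3. Bump = 256. G_2 = 255.
G_2 = 255. HB_4(255) = 3·4^3 + 3·4^2 + 3·4 + 3. Bump = 468. G_3 = 467.
G_3 = 467. HB_5(467) = 3·5^3 + 3·5^2 + 3·5 + 2. Bump = 776. G_4 = 775.
G_4 = 775. HB_6(775) = 3·6^3 + 3·6^2 + 3·6 + 1. Bump = 1198. G_5 = 1197.
G_5 = 1197. HB_7(1197) = 3·7^3 + 3·7^2 + 3·7. Bump = 1752. G_6 = 1751.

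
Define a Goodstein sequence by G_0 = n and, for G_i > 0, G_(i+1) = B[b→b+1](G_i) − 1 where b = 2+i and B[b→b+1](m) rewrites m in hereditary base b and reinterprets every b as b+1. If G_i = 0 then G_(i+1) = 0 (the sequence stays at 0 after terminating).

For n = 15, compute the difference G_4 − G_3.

step 0: 15 = 2^(2 + 1) + 2^2 + 2 + 1; sub 3 for 2: 3^(3 + 1) + 3^3 + 3 + 1; = 112; G_1 = 112−1 = 111
step 1: 111 = 3^(3 + 1) + 3^3 + 3; sub 4 for 3: 4^(4 + 1) + 4^4 + 4; = 1284; G_2 = 1284−1 = 1283
step 2: 1283 = 4^(4 + 1) + 4^4 + 3; sub 5 for 4: 5^(5 + 1) + 5^5 + 3; = 18753; G_3 = 18753−1 = 18752
step 3: 18752 = 5^(5 + 1) + 5^5 + 2; sub 6 for 5: 6^(6 + 1) + 6^6 + 2; = 326594; G_4 = 326594−1 = 326593

307841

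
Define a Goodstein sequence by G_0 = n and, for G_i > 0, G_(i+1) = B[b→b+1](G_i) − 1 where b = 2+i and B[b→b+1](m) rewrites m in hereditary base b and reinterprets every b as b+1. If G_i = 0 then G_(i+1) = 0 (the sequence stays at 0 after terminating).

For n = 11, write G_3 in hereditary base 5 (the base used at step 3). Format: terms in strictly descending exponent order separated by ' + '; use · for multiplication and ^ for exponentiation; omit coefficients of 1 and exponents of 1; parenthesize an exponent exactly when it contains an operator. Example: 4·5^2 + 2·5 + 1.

5^(5 + 1) + 2

[0] 11 ≡ 2^(2 + 1) + 2 + 1 (base 2). Lift 3: 85. −1: 84.
[1] 84 ≡ 3^(3 + 1) + 3 (base 3). Lift 4: 1028. −1: 1027.
[2] 1027 ≡ 4^(4 + 1) + 3 (base 4). Lift 5: 15628. −1: 15627.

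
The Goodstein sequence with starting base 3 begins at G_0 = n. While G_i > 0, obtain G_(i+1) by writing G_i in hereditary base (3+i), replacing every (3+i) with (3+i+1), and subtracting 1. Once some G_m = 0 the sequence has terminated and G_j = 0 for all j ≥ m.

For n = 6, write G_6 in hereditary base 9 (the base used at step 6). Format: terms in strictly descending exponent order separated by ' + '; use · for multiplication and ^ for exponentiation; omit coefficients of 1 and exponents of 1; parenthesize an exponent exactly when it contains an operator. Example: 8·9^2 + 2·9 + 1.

(0) 6|_3 = 2·3 ↦ 2·4|_4 = 8 ⇒ 7
(1) 7|_4 = 4 + 3 ↦ 5 + 3|_5 = 8 ⇒ 7
(2) 7|_5 = 5 + 2 ↦ 6 + 2|_6 = 8 ⇒ 7
(3) 7|_6 = 6 + 1 ↦ 7 + 1|_7 = 8 ⇒ 7
(4) 7|_7 = 7 ↦ 8|_8 = 8 ⇒ 7
(5) 7|_8 = 7 ↦ 7|_9 = 7 ⇒ 6
(6) 6|_9 = 6 ↦ 6|_10 = 6 ⇒ 5

6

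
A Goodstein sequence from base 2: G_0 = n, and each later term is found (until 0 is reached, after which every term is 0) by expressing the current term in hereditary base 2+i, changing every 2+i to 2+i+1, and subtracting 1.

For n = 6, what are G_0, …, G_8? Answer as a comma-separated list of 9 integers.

6, 29, 257, 3125, 46655, 98039, 187243, 332147, 555551

G_0 = 6. HB_2(6) = 2^2 + 2. Bump = 30. G_1 = 29.
G_1 = 29. HB_3(29) = 3^3 + 2. Bump = 258. G_2 = 257.
G_2 = 257. HB_4(257) = 4^4 + 1. Bump = 3126. G_3 = 3125.
G_3 = 3125. HB_5(3125) = 5^5. Bump = 46656. G_4 = 46655.
G_4 = 46655. HB_6(46655) = 5·6^5 + 5·6^4 + 5·6^3 + 5·6^2 + 5·6 + 5. Bump = 98040. G_5 = 98039.
G_5 = 98039. HB_7(98039) = 5·7^5 + 5·7^4 + 5·7^3 + 5·7^2 + 5·7 + 4. Bump = 187244. G_6 = 187243.
G_6 = 187243. HB_8(187243) = 5·8^5 + 5·8^4 + 5·8^3 + 5·8^2 + 5·8 + 3. Bump = 332148. G_7 = 332147.
G_7 = 332147. HB_9(332147) = 5·9^5 + 5·9^4 + 5·9^3 + 5·9^2 + 5·9 + 2. Bump = 555552. G_8 = 555551.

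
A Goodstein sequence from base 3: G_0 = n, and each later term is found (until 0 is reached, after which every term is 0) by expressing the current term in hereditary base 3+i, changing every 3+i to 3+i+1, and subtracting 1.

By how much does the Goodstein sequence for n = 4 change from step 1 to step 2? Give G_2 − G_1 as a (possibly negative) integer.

0

i=0: 4 = 3 + 1 (b=3); 3→4: 4 + 1 = 5; 5−1 = 4
i=1: 4 = 4 (b=4); 4→5: 5 = 5; 5−1 = 4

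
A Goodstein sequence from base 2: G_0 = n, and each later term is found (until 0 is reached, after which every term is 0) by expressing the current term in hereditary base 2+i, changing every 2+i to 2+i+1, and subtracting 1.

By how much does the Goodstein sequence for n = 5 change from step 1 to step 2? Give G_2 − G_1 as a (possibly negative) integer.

228

i=0: 5 = 2^2 + 1 (b=2); 2→3: 3^3 + 1 = 28; 28−1 = 27
i=1: 27 = 3^3 (b=3); 3→4: 4^4 = 256; 256−1 = 255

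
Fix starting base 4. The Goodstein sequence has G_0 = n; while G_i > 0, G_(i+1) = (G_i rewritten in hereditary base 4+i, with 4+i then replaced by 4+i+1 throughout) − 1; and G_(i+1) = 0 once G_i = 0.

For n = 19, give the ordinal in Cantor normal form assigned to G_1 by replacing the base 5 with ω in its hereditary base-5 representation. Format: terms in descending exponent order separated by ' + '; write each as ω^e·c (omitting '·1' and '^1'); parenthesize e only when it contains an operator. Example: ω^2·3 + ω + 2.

ω^2 + 2

[0] 19 ≡ 4^2 + 3 (base 4). Lift 5: 28. −1: 27.
[1] 27 ≡ 5^2 + 2 (base 5). Lift 6: 38. −1: 37.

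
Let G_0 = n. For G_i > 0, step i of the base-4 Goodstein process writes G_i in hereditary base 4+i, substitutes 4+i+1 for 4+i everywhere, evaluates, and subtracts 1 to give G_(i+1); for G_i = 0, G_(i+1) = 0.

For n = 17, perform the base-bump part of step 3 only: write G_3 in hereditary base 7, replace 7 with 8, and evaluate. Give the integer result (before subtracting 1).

44

G_0 = 17. HB_4(17) = 4^2 + 1. Bump = 26. G_1 = 25.
G_1 = 25. HB_5(25) = 5^2. Bump = 36. G_2 = 35.
G_2 = 35. HB_6(35) = 5·6 + 5. Bump = 40. G_3 = 39.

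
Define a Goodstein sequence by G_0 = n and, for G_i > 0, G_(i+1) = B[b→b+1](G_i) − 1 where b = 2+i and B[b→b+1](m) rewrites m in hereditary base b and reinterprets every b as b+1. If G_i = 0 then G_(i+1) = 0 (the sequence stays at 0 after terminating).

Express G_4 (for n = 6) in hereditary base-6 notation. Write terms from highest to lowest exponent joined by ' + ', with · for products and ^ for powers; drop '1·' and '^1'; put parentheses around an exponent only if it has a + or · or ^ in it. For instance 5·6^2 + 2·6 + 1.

G_0=6  [base 2] 2^2 + 2  →[2↦3]→  3^3 + 3 = 30  −1 ⇒ G_1=29
G_1=29  [base 3] 3^3 + 2  →[3↦4]→  4^4 + 2 = 258  −1 ⇒ G_2=257
G_2=257  [base 4] 4^4 + 1  →[4↦5]→  5^5 + 1 = 3126  −1 ⇒ G_3=3125
G_3=3125  [base 5] 5^5  →[5↦6]→  6^6 = 46656  −1 ⇒ G_4=46655
G_4=46655  [base 6] 5·6^5 + 5·6^4 + 5·6^3 + 5·6^2 + 5·6 + 5  →[6↦7]→  5·7^5 + 5·7^4 + 5·7^3 + 5·7^2 + 5·7 + 5 = 98040  −1 ⇒ G_5=98039

5·6^5 + 5·6^4 + 5·6^3 + 5·6^2 + 5·6 + 5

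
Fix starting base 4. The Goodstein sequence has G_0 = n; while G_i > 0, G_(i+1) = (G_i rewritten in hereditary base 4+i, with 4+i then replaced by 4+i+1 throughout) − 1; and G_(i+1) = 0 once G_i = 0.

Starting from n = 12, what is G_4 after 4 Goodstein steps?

G_0=12  [base 4] 3·4  →[4↦5]→  3·5 = 15  −1 ⇒ G_1=14
G_1=14  [base 5] 2·5 + 4  →[5↦6]→  2·6 + 4 = 16  −1 ⇒ G_2=15
G_2=15  [base 6] 2·6 + 3  →[6↦7]→  2·7 + 3 = 17  −1 ⇒ G_3=16
G_3=16  [base 7] 2·7 + 2  →[7↦8]→  2·8 + 2 = 18  −1 ⇒ G_4=17
G_4=17  [base 8] 2·8 + 1  →[8↦9]→  2·9 + 1 = 19  −1 ⇒ G_5=18

17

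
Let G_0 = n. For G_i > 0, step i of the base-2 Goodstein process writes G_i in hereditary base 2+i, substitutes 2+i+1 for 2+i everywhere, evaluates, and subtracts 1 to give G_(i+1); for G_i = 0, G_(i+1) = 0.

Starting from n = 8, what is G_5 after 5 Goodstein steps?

8 —HB2→ 2^(2 + 1) —bump→ 3^(3 + 1) = 81 —(−1)→ 80
80 —HB3→ 2·3^3 + 2·3^2 + 2·3 + 2 —bump→ 2·4^4 + 2·4^2 + 2·4 + 2 = 554 —(−1)→ 553
553 —HB4→ 2·4^4 + 2·4^2 + 2·4 + 1 —bump→ 2·5^5 + 2·5^2 + 2·5 + 1 = 6311 —(−1)→ 6310
6310 —HB5→ 2·5^5 + 2·5^2 + 2·5 —bump→ 2·6^6 + 2·6^2 + 2·6 = 93396 —(−1)→ 93395
93395 —HB6→ 2·6^6 + 2·6^2 + 6 + 5 —bump→ 2·7^7 + 2·7^2 + 7 + 5 = 1647196 —(−1)→ 1647195
1647195 —HB7→ 2·7^7 + 2·7^2 + 7 + 4 —bump→ 2·8^8 + 2·8^2 + 8 + 4 = 33554572 —(−1)→ 33554571

1647195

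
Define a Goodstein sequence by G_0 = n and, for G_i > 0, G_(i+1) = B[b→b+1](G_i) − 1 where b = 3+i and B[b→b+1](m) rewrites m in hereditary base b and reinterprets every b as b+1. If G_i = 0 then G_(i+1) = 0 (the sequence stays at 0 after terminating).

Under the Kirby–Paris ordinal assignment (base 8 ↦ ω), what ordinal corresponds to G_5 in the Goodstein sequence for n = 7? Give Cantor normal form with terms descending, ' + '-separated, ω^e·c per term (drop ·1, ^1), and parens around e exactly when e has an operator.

G_0=7  [base 3] 2·3 + 1  →[3↦4]→  2·4 + 1 = 9  −1 ⇒ G_1=8
G_1=8  [base 4] 2·4  →[4↦5]→  2·5 = 10  −1 ⇒ G_2=9
G_2=9  [base 5] 5 + 4  →[5↦6]→  6 + 4 = 10  −1 ⇒ G_3=9
G_3=9  [base 6] 6 + 3  →[6↦7]→  7 + 3 = 10  −1 ⇒ G_4=9
G_4=9  [base 7] 7 + 2  →[7↦8]→  8 + 2 = 10  −1 ⇒ G_5=9
G_5=9  [base 8] 8 + 1  →[8↦9]→  9 + 1 = 10  −1 ⇒ G_6=9

ω + 1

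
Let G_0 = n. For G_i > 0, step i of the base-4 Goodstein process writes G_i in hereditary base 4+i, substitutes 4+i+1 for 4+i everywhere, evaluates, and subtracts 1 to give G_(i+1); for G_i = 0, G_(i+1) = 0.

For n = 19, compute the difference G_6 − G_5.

6

G_0 = 19. HB_4(19) = 4^2 + 3. Bump = 28. G_1 = 27.
G_1 = 27. HB_5(27) = 5^2 + 2. Bump = 38. G_2 = 37.
G_2 = 37. HB_6(37) = 6^2 + 1. Bump = 50. G_3 = 49.
G_3 = 49. HB_7(49) = 7^2. Bump = 64. G_4 = 63.
G_4 = 63. HB_8(63) = 7·8 + 7. Bump = 70. G_5 = 69.
G_5 = 69. HB_9(69) = 7·9 + 6. Bump = 76. G_6 = 75.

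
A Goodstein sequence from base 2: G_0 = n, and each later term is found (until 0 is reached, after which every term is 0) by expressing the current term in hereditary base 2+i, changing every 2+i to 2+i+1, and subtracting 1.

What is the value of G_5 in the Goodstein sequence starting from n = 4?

109

(0) 4|_2 = 2^2 ↦ 3^3|_3 = 27 ⇒ 26
(1) 26|_3 = 2·3^2 + 2·3 + 2 ↦ 2·4^2 + 2·4 + 2|_4 = 42 ⇒ 41
(2) 41|_4 = 2·4^2 + 2·4 + 1 ↦ 2·5^2 + 2·5 + 1|_5 = 61 ⇒ 60
(3) 60|_5 = 2·5^2 + 2·5 ↦ 2·6^2 + 2·6|_6 = 84 ⇒ 83
(4) 83|_6 = 2·6^2 + 6 + 5 ↦ 2·7^2 + 7 + 5|_7 = 110 ⇒ 109
(5) 109|_7 = 2·7^2 + 7 + 4 ↦ 2·8^2 + 8 + 4|_8 = 140 ⇒ 139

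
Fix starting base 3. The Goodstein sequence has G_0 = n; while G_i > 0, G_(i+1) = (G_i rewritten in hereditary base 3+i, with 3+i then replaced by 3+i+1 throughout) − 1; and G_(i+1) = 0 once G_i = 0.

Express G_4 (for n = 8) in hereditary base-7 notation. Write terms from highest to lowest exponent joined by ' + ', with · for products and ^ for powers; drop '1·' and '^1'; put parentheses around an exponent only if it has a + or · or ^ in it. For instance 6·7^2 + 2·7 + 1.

7 + 4

8 —HB3→ 2·3 + 2 —bump→ 2·4 + 2 = 10 —(−1)→ 9
9 —HB4→ 2·4 + 1 —bump→ 2·5 + 1 = 11 —(−1)→ 10
10 —HB5→ 2·5 —bump→ 2·6 = 12 —(−1)→ 11
11 —HB6→ 6 + 5 —bump→ 7 + 5 = 12 —(−1)→ 11
11 —HB7→ 7 + 4 —bump→ 8 + 4 = 12 —(−1)→ 11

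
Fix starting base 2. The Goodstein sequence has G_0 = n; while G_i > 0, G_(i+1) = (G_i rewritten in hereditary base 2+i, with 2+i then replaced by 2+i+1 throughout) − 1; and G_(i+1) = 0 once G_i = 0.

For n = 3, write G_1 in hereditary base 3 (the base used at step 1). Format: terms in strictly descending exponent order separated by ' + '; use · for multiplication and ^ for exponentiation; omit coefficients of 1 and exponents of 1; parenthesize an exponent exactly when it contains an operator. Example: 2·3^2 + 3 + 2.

[0] 3 ≡ 2 + 1 (base 2). Lift 3: 4. −1: 3.
[1] 3 ≡ 3 (base 3). Lift 4: 4. −1: 3.

3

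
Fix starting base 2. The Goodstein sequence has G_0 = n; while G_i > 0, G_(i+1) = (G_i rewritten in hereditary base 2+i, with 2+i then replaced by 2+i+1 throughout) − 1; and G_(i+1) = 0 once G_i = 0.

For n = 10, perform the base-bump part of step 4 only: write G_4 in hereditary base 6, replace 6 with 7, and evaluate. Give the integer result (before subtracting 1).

10 —HB2→ 2^(2 + 1) + 2 —bump→ 3^(3 + 1) + 3 = 84 —(−1)→ 83
83 —HB3→ 3^(3 + 1) + 2 —bump→ 4^(4 + 1) + 2 = 1026 —(−1)→ 1025
1025 —HB4→ 4^(4 + 1) + 1 —bump→ 5^(5 + 1) + 1 = 15626 —(−1)→ 15625
15625 —HB5→ 5^(5 + 1) —bump→ 6^(6 + 1) = 279936 —(−1)→ 279935
279935 —HB6→ 5·6^6 + 5·6^5 + 5·6^4 + 5·6^3 + 5·6^2 + 5·6 + 5 —bump→ 5·7^7 + 5·7^5 + 5·7^4 + 5·7^3 + 5·7^2 + 5·7 + 5 = 4215755 —(−1)→ 4215754

4215755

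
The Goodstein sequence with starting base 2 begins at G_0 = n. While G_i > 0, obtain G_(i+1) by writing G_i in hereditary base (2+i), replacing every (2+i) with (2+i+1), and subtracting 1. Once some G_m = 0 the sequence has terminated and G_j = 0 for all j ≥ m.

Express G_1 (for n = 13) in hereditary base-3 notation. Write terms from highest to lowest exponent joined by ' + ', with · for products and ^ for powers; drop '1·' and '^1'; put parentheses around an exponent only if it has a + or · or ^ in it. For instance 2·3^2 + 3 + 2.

i=0: 13 = 2^(2 + 1) + 2^2 + 1 (b=2); 2→3: 3^(3 + 1) + 3^3 + 1 = 109; 109−1 = 108
i=1: 108 = 3^(3 + 1) + 3^3 (b=3); 3→4: 4^(4 + 1) + 4^4 = 1280; 1280−1 = 1279

3^(3 + 1) + 3^3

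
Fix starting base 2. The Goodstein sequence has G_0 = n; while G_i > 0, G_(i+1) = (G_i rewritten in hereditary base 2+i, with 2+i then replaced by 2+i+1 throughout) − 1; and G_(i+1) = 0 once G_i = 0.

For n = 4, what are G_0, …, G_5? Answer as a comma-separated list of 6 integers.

(0) 4|_2 = 2^2 ↦ 3^3|_3 = 27 ⇒ 26
(1) 26|_3 = 2·3^2 + 2·3 + 2 ↦ 2·4^2 + 2·4 + 2|_4 = 42 ⇒ 41
(2) 41|_4 = 2·4^2 + 2·4 + 1 ↦ 2·5^2 + 2·5 + 1|_5 = 61 ⇒ 60
(3) 60|_5 = 2·5^2 + 2·5 ↦ 2·6^2 + 2·6|_6 = 84 ⇒ 83
(4) 83|_6 = 2·6^2 + 6 + 5 ↦ 2·7^2 + 7 + 5|_7 = 110 ⇒ 109

4, 26, 41, 60, 83, 109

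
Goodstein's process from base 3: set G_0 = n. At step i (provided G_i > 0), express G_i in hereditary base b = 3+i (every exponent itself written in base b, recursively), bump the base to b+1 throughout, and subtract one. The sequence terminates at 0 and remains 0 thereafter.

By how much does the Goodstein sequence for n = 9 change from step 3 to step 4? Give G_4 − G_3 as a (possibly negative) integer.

2

G_0 = 9. HB_3(9) = 3^2. Bump = 16. G_1 = 15.
G_1 = 15. HB_4(15) = 3·4 + 3. Bump = 18. G_2 = 17.
G_2 = 17. HB_5(17) = 3·5 + 2. Bump = 20. G_3 = 19.
G_3 = 19. HB_6(19) = 3·6 + 1. Bump = 22. G_4 = 21.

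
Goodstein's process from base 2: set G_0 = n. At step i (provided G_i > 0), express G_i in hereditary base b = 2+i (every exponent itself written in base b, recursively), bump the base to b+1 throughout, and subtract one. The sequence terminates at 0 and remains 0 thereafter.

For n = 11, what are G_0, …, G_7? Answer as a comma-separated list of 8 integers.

G_0=11  [base 2] 2^(2 + 1) + 2 + 1  →[2↦3]→  3^(3 + 1) + 3 + 1 = 85  −1 ⇒ G_1=84
G_1=84  [base 3] 3^(3 + 1) + 3  →[3↦4]→  4^(4 + 1) + 4 = 1028  −1 ⇒ G_2=1027
G_2=1027  [base 4] 4^(4 + 1) + 3  →[4↦5]→  5^(5 + 1) + 3 = 15628  −1 ⇒ G_3=15627
G_3=15627  [base 5] 5^(5 + 1) + 2  →[5↦6]→  6^(6 + 1) + 2 = 279938  −1 ⇒ G_4=279937
G_4=279937  [base 6] 6^(6 + 1) + 1  →[6↦7]→  7^(7 + 1) + 1 = 5764802  −1 ⇒ G_5=5764801
G_5=5764801  [base 7] 7^(7 + 1)  →[7↦8]→  8^(8 + 1) = 134217728  −1 ⇒ G_6=134217727
G_6=134217727  [base 8] 7·8^8 + 7·8^7 + 7·8^6 + 7·8^5 + 7·8^4 + 7·8^3 + 7·8^2 + 7·8 + 7  →[8↦9]→  7·9^9 + 7·9^7 + 7·9^6 + 7·9^5 + 7·9^4 + 7·9^3 + 7·9^2 + 7·9 + 7 = 2749609303  −1 ⇒ G_7=2749609302

11, 84, 1027, 15627, 279937, 5764801, 134217727, 2749609302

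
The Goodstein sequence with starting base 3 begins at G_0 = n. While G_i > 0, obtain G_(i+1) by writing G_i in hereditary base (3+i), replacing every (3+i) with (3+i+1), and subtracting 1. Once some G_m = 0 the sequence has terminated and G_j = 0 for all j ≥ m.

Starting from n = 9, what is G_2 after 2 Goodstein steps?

G_0 = 9. HB_3(9) = 3^2. Bump = 16. G_1 = 15.
G_1 = 15. HB_4(15) = 3·4 + 3. Bump = 18. G_2 = 17.
G_2 = 17. HB_5(17) = 3·5 + 2. Bump = 20. G_3 = 19.

17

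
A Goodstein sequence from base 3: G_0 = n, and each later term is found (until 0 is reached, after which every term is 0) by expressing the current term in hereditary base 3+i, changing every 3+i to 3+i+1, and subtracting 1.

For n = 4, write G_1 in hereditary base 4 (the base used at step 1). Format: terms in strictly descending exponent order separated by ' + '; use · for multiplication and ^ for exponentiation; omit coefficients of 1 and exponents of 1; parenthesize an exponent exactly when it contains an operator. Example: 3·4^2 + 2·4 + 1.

4 —HB3→ 3 + 1 —bump→ 4 + 1 = 5 —(−1)→ 4
4 —HB4→ 4 —bump→ 5 = 5 —(−1)→ 4

4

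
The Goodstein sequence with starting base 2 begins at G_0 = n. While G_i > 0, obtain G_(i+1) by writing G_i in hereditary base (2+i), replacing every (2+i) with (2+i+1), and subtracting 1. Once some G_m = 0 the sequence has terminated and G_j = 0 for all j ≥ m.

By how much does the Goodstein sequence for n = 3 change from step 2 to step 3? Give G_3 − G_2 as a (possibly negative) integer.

-1

[0] 3 ≡ 2 + 1 (base 2). Lift 3: 4. −1: 3.
[1] 3 ≡ 3 (base 3). Lift 4: 4. −1: 3.
[2] 3 ≡ 3 (base 4). Lift 5: 3. −1: 2.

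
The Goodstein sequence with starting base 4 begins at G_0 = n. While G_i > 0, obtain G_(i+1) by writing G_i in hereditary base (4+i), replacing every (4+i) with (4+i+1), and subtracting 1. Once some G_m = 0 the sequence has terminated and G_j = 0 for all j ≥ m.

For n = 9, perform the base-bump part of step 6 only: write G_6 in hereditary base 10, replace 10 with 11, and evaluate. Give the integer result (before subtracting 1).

base 4: 9 = 2·4 + 1; at 5: 2·5 + 1 = 11; next = 10
base 5: 10 = 2·5; at 6: 2·6 = 12; next = 11
base 6: 11 = 6 + 5; at 7: 7 + 5 = 12; next = 11
base 7: 11 = 7 + 4; at 8: 8 + 4 = 12; next = 11
base 8: 11 = 8 + 3; at 9: 9 + 3 = 12; next = 11
base 9: 11 = 9 + 2; at 10: 10 + 2 = 12; next = 11
base 10: 11 = 10 + 1; at 11: 11 + 1 = 12; next = 11

12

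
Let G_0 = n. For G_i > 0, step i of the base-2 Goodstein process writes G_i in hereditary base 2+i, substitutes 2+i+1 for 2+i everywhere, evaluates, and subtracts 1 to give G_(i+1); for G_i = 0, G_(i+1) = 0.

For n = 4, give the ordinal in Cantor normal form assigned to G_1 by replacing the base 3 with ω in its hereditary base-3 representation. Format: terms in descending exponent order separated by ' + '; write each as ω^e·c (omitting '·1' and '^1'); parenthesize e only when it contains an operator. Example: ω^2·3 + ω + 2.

ω^2·2 + ω·2 + 2

G_0 = 4. HB_2(4) = 2^2. Bump = 27. G_1 = 26.
G_1 = 26. HB_3(26) = 2·3^2 + 2·3 + 2. Bump = 42. G_2 = 41.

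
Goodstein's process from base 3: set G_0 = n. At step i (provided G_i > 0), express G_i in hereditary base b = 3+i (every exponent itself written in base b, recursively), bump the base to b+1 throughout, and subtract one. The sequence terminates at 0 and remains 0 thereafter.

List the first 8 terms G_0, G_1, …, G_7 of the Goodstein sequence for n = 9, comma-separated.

9, 15, 17, 19, 21, 23, 24, 25

G_0=9  [base 3] 3^2  →[3↦4]→  4^2 = 16  −1 ⇒ G_1=15
G_1=15  [base 4] 3·4 + 3  →[4↦5]→  3·5 + 3 = 18  −1 ⇒ G_2=17
G_2=17  [base 5] 3·5 + 2  →[5↦6]→  3·6 + 2 = 20  −1 ⇒ G_3=19
G_3=19  [base 6] 3·6 + 1  →[6↦7]→  3·7 + 1 = 22  −1 ⇒ G_4=21
G_4=21  [base 7] 3·7  →[7↦8]→  3·8 = 24  −1 ⇒ G_5=23
G_5=23  [base 8] 2·8 + 7  →[8↦9]→  2·9 + 7 = 25  −1 ⇒ G_6=24
G_6=24  [base 9] 2·9 + 6  →[9↦10]→  2·10 + 6 = 26  −1 ⇒ G_7=25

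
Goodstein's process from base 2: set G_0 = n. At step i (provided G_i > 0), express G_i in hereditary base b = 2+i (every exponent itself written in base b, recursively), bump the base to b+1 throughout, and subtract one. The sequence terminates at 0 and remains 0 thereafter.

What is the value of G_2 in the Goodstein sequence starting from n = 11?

i=0: 11 = 2^(2 + 1) + 2 + 1 (b=2); 2→3: 3^(3 + 1) + 3 + 1 = 85; 85−1 = 84
i=1: 84 = 3^(3 + 1) + 3 (b=3); 3→4: 4^(4 + 1) + 4 = 1028; 1028−1 = 1027
i=2: 1027 = 4^(4 + 1) + 3 (b=4); 4→5: 5^(5 + 1) + 3 = 15628; 15628−1 = 15627

1027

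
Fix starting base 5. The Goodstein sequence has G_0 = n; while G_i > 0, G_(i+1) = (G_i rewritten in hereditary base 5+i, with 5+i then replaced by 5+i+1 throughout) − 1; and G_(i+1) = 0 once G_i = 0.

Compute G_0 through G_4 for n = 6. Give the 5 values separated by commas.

6, 6, 6, 5, 4

G_0 = 6. HB_5(6) = 5 + 1. Bump = 7. G_1 = 6.
G_1 = 6. HB_6(6) = 6. Bump = 7. G_2 = 6.
G_2 = 6. HB_7(6) = 6. Bump = 6. G_3 = 5.
G_3 = 5. HB_8(5) = 5. Bump = 5. G_4 = 4.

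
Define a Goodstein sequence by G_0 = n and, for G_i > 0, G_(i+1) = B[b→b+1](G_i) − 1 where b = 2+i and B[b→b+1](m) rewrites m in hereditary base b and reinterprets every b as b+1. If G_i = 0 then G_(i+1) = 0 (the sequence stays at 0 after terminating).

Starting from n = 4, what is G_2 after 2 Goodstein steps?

41

step 0: 4 = 2^2; sub 3 for 2: 3^3; = 27; G_1 = 27−1 = 26
step 1: 26 = 2·3^2 + 2·3 + 2; sub 4 for 3: 2·4^2 + 2·4 + 2; = 42; G_2 = 42−1 = 41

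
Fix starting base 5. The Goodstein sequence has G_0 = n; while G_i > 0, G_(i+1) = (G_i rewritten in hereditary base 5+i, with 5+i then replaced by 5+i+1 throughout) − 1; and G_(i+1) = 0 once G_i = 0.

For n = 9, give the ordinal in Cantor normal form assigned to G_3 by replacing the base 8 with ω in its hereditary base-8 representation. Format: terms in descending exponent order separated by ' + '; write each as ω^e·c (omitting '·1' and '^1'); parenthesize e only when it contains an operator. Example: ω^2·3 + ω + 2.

ω + 1

(0) 9|_5 = 5 + 4 ↦ 6 + 4|_6 = 10 ⇒ 9
(1) 9|_6 = 6 + 3 ↦ 7 + 3|_7 = 10 ⇒ 9
(2) 9|_7 = 7 + 2 ↦ 8 + 2|_8 = 10 ⇒ 9
(3) 9|_8 = 8 + 1 ↦ 9 + 1|_9 = 10 ⇒ 9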